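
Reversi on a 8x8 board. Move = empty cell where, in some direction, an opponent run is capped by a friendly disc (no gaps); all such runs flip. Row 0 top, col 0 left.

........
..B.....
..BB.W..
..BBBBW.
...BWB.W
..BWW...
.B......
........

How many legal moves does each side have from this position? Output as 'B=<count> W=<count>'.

Answer: B=9 W=11

Derivation:
-- B to move --
(1,4): no bracket -> illegal
(1,5): flips 1 -> legal
(1,6): flips 1 -> legal
(2,4): no bracket -> illegal
(2,6): no bracket -> illegal
(2,7): flips 1 -> legal
(3,7): flips 1 -> legal
(4,2): no bracket -> illegal
(4,6): no bracket -> illegal
(5,5): flips 3 -> legal
(5,6): no bracket -> illegal
(5,7): no bracket -> illegal
(6,2): flips 2 -> legal
(6,3): flips 2 -> legal
(6,4): flips 2 -> legal
(6,5): flips 1 -> legal
B mobility = 9
-- W to move --
(0,1): no bracket -> illegal
(0,2): no bracket -> illegal
(0,3): no bracket -> illegal
(1,1): flips 2 -> legal
(1,3): flips 3 -> legal
(1,4): no bracket -> illegal
(2,1): flips 2 -> legal
(2,4): flips 1 -> legal
(2,6): flips 1 -> legal
(3,1): flips 4 -> legal
(4,1): no bracket -> illegal
(4,2): flips 1 -> legal
(4,6): flips 1 -> legal
(5,0): no bracket -> illegal
(5,1): flips 1 -> legal
(5,5): flips 2 -> legal
(5,6): no bracket -> illegal
(6,0): no bracket -> illegal
(6,2): no bracket -> illegal
(6,3): no bracket -> illegal
(7,0): flips 4 -> legal
(7,1): no bracket -> illegal
(7,2): no bracket -> illegal
W mobility = 11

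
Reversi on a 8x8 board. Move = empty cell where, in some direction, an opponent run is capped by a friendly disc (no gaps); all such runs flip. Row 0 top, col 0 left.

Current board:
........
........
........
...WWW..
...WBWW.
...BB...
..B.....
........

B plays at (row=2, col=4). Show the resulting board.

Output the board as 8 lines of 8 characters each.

Answer: ........
........
....B...
...WBW..
...WBWW.
...BB...
..B.....
........

Derivation:
Place B at (2,4); scan 8 dirs for brackets.
Dir NW: first cell '.' (not opp) -> no flip
Dir N: first cell '.' (not opp) -> no flip
Dir NE: first cell '.' (not opp) -> no flip
Dir W: first cell '.' (not opp) -> no flip
Dir E: first cell '.' (not opp) -> no flip
Dir SW: opp run (3,3), next='.' -> no flip
Dir S: opp run (3,4) capped by B -> flip
Dir SE: opp run (3,5) (4,6), next='.' -> no flip
All flips: (3,4)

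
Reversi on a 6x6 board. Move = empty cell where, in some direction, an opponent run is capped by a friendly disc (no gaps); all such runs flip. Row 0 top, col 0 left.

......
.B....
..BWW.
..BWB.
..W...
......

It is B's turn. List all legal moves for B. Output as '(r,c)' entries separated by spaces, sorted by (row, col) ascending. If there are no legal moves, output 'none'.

(1,2): flips 1 -> legal
(1,3): no bracket -> illegal
(1,4): flips 2 -> legal
(1,5): no bracket -> illegal
(2,5): flips 2 -> legal
(3,1): no bracket -> illegal
(3,5): no bracket -> illegal
(4,1): no bracket -> illegal
(4,3): no bracket -> illegal
(4,4): flips 1 -> legal
(5,1): no bracket -> illegal
(5,2): flips 1 -> legal
(5,3): no bracket -> illegal

Answer: (1,2) (1,4) (2,5) (4,4) (5,2)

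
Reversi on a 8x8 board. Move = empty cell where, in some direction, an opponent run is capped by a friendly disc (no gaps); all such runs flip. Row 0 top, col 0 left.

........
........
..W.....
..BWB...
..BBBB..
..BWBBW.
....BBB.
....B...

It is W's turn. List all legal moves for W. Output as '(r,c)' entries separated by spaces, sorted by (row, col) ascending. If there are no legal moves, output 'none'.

(2,1): no bracket -> illegal
(2,3): flips 2 -> legal
(2,4): no bracket -> illegal
(2,5): no bracket -> illegal
(3,1): flips 2 -> legal
(3,5): flips 2 -> legal
(3,6): no bracket -> illegal
(4,1): no bracket -> illegal
(4,6): no bracket -> illegal
(5,1): flips 2 -> legal
(5,7): no bracket -> illegal
(6,1): no bracket -> illegal
(6,2): flips 3 -> legal
(6,3): no bracket -> illegal
(6,7): no bracket -> illegal
(7,3): no bracket -> illegal
(7,5): flips 1 -> legal
(7,6): flips 1 -> legal
(7,7): flips 3 -> legal

Answer: (2,3) (3,1) (3,5) (5,1) (6,2) (7,5) (7,6) (7,7)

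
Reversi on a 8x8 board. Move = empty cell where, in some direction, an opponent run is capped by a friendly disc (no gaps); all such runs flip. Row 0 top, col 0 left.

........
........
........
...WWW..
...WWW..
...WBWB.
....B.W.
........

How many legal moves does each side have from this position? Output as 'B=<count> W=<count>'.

-- B to move --
(2,2): no bracket -> illegal
(2,3): flips 2 -> legal
(2,4): flips 2 -> legal
(2,5): no bracket -> illegal
(2,6): no bracket -> illegal
(3,2): flips 1 -> legal
(3,6): flips 1 -> legal
(4,2): flips 1 -> legal
(4,6): flips 1 -> legal
(5,2): flips 1 -> legal
(5,7): no bracket -> illegal
(6,2): no bracket -> illegal
(6,3): no bracket -> illegal
(6,5): no bracket -> illegal
(6,7): no bracket -> illegal
(7,5): no bracket -> illegal
(7,6): flips 1 -> legal
(7,7): no bracket -> illegal
B mobility = 8
-- W to move --
(4,6): flips 1 -> legal
(4,7): no bracket -> illegal
(5,7): flips 1 -> legal
(6,3): flips 1 -> legal
(6,5): flips 1 -> legal
(6,7): flips 1 -> legal
(7,3): flips 1 -> legal
(7,4): flips 2 -> legal
(7,5): flips 1 -> legal
W mobility = 8

Answer: B=8 W=8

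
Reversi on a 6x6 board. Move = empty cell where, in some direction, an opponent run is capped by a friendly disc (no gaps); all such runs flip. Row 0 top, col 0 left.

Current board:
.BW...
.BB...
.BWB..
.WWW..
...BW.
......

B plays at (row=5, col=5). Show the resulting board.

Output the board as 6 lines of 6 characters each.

Answer: .BW...
.BB...
.BBB..
.WWB..
...BB.
.....B

Derivation:
Place B at (5,5); scan 8 dirs for brackets.
Dir NW: opp run (4,4) (3,3) (2,2) capped by B -> flip
Dir N: first cell '.' (not opp) -> no flip
Dir NE: edge -> no flip
Dir W: first cell '.' (not opp) -> no flip
Dir E: edge -> no flip
Dir SW: edge -> no flip
Dir S: edge -> no flip
Dir SE: edge -> no flip
All flips: (2,2) (3,3) (4,4)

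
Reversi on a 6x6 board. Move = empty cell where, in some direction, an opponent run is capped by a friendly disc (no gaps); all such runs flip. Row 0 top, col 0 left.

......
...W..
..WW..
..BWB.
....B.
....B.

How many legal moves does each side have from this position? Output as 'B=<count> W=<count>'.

-- B to move --
(0,2): no bracket -> illegal
(0,3): no bracket -> illegal
(0,4): no bracket -> illegal
(1,1): flips 2 -> legal
(1,2): flips 2 -> legal
(1,4): flips 1 -> legal
(2,1): no bracket -> illegal
(2,4): no bracket -> illegal
(3,1): no bracket -> illegal
(4,2): no bracket -> illegal
(4,3): no bracket -> illegal
B mobility = 3
-- W to move --
(2,1): no bracket -> illegal
(2,4): no bracket -> illegal
(2,5): no bracket -> illegal
(3,1): flips 1 -> legal
(3,5): flips 1 -> legal
(4,1): flips 1 -> legal
(4,2): flips 1 -> legal
(4,3): no bracket -> illegal
(4,5): flips 1 -> legal
(5,3): no bracket -> illegal
(5,5): flips 1 -> legal
W mobility = 6

Answer: B=3 W=6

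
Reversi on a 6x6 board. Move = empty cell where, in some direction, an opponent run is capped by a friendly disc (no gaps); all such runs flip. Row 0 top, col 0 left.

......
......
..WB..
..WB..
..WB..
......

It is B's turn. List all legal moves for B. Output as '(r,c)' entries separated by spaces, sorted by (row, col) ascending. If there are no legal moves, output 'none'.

Answer: (1,1) (2,1) (3,1) (4,1) (5,1)

Derivation:
(1,1): flips 1 -> legal
(1,2): no bracket -> illegal
(1,3): no bracket -> illegal
(2,1): flips 2 -> legal
(3,1): flips 1 -> legal
(4,1): flips 2 -> legal
(5,1): flips 1 -> legal
(5,2): no bracket -> illegal
(5,3): no bracket -> illegal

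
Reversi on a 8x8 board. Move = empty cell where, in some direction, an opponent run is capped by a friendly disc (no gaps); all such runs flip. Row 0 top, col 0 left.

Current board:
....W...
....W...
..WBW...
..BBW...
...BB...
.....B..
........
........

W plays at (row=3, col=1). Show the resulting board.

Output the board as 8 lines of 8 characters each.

Answer: ....W...
....W...
..WBW...
.WWWW...
...BB...
.....B..
........
........

Derivation:
Place W at (3,1); scan 8 dirs for brackets.
Dir NW: first cell '.' (not opp) -> no flip
Dir N: first cell '.' (not opp) -> no flip
Dir NE: first cell 'W' (not opp) -> no flip
Dir W: first cell '.' (not opp) -> no flip
Dir E: opp run (3,2) (3,3) capped by W -> flip
Dir SW: first cell '.' (not opp) -> no flip
Dir S: first cell '.' (not opp) -> no flip
Dir SE: first cell '.' (not opp) -> no flip
All flips: (3,2) (3,3)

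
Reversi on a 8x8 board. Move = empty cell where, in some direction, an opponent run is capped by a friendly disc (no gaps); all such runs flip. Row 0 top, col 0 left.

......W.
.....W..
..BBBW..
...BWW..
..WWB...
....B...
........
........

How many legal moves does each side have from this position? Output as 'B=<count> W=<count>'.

Answer: B=8 W=9

Derivation:
-- B to move --
(0,4): no bracket -> illegal
(0,5): no bracket -> illegal
(0,7): no bracket -> illegal
(1,4): no bracket -> illegal
(1,6): no bracket -> illegal
(1,7): no bracket -> illegal
(2,6): flips 2 -> legal
(3,1): no bracket -> illegal
(3,2): flips 1 -> legal
(3,6): flips 2 -> legal
(4,1): flips 2 -> legal
(4,5): flips 1 -> legal
(4,6): flips 1 -> legal
(5,1): flips 1 -> legal
(5,2): no bracket -> illegal
(5,3): flips 1 -> legal
B mobility = 8
-- W to move --
(1,1): no bracket -> illegal
(1,2): flips 1 -> legal
(1,3): flips 3 -> legal
(1,4): flips 1 -> legal
(2,1): flips 3 -> legal
(3,1): no bracket -> illegal
(3,2): flips 1 -> legal
(4,5): flips 1 -> legal
(5,3): flips 1 -> legal
(5,5): no bracket -> illegal
(6,3): no bracket -> illegal
(6,4): flips 2 -> legal
(6,5): flips 1 -> legal
W mobility = 9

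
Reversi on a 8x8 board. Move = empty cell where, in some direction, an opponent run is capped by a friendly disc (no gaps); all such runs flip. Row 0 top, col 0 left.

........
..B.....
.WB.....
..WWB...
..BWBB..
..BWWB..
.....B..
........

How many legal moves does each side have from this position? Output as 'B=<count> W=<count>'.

-- B to move --
(1,0): flips 4 -> legal
(1,1): no bracket -> illegal
(2,0): flips 1 -> legal
(2,3): no bracket -> illegal
(2,4): flips 1 -> legal
(3,0): flips 1 -> legal
(3,1): flips 2 -> legal
(4,1): no bracket -> illegal
(6,2): flips 1 -> legal
(6,3): flips 1 -> legal
(6,4): flips 2 -> legal
B mobility = 8
-- W to move --
(0,1): no bracket -> illegal
(0,2): flips 2 -> legal
(0,3): flips 1 -> legal
(1,1): flips 1 -> legal
(1,3): no bracket -> illegal
(2,3): flips 1 -> legal
(2,4): flips 2 -> legal
(2,5): flips 1 -> legal
(3,1): flips 1 -> legal
(3,5): flips 2 -> legal
(3,6): flips 1 -> legal
(4,1): flips 1 -> legal
(4,6): flips 2 -> legal
(5,1): flips 2 -> legal
(5,6): flips 1 -> legal
(6,1): flips 1 -> legal
(6,2): flips 2 -> legal
(6,3): no bracket -> illegal
(6,4): no bracket -> illegal
(6,6): flips 2 -> legal
(7,4): no bracket -> illegal
(7,5): no bracket -> illegal
(7,6): flips 1 -> legal
W mobility = 17

Answer: B=8 W=17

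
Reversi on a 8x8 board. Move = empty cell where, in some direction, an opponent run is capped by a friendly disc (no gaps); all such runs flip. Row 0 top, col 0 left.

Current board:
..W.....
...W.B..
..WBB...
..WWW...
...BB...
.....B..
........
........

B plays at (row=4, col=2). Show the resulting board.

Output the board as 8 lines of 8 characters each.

Place B at (4,2); scan 8 dirs for brackets.
Dir NW: first cell '.' (not opp) -> no flip
Dir N: opp run (3,2) (2,2), next='.' -> no flip
Dir NE: opp run (3,3) capped by B -> flip
Dir W: first cell '.' (not opp) -> no flip
Dir E: first cell 'B' (not opp) -> no flip
Dir SW: first cell '.' (not opp) -> no flip
Dir S: first cell '.' (not opp) -> no flip
Dir SE: first cell '.' (not opp) -> no flip
All flips: (3,3)

Answer: ..W.....
...W.B..
..WBB...
..WBW...
..BBB...
.....B..
........
........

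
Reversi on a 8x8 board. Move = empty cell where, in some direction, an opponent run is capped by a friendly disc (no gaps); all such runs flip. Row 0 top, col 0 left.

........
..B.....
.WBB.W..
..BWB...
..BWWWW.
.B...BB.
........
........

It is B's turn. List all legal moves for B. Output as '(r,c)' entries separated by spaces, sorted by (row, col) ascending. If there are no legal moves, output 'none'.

(1,0): flips 1 -> legal
(1,1): no bracket -> illegal
(1,4): no bracket -> illegal
(1,5): no bracket -> illegal
(1,6): flips 1 -> legal
(2,0): flips 1 -> legal
(2,4): flips 1 -> legal
(2,6): no bracket -> illegal
(3,0): flips 1 -> legal
(3,1): no bracket -> illegal
(3,5): flips 1 -> legal
(3,6): flips 1 -> legal
(3,7): flips 1 -> legal
(4,7): flips 4 -> legal
(5,2): flips 1 -> legal
(5,3): flips 2 -> legal
(5,4): flips 2 -> legal
(5,7): no bracket -> illegal

Answer: (1,0) (1,6) (2,0) (2,4) (3,0) (3,5) (3,6) (3,7) (4,7) (5,2) (5,3) (5,4)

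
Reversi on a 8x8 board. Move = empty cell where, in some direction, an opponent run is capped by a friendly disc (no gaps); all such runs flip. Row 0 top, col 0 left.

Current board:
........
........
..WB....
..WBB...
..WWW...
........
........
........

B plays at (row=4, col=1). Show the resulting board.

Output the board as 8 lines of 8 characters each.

Place B at (4,1); scan 8 dirs for brackets.
Dir NW: first cell '.' (not opp) -> no flip
Dir N: first cell '.' (not opp) -> no flip
Dir NE: opp run (3,2) capped by B -> flip
Dir W: first cell '.' (not opp) -> no flip
Dir E: opp run (4,2) (4,3) (4,4), next='.' -> no flip
Dir SW: first cell '.' (not opp) -> no flip
Dir S: first cell '.' (not opp) -> no flip
Dir SE: first cell '.' (not opp) -> no flip
All flips: (3,2)

Answer: ........
........
..WB....
..BBB...
.BWWW...
........
........
........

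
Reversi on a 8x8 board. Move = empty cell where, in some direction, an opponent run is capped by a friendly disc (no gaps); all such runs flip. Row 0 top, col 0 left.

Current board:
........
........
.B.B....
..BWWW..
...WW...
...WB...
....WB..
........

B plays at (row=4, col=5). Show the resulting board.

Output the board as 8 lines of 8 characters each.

Answer: ........
........
.B.B....
..BWBW..
...WWB..
...WB...
....WB..
........

Derivation:
Place B at (4,5); scan 8 dirs for brackets.
Dir NW: opp run (3,4) capped by B -> flip
Dir N: opp run (3,5), next='.' -> no flip
Dir NE: first cell '.' (not opp) -> no flip
Dir W: opp run (4,4) (4,3), next='.' -> no flip
Dir E: first cell '.' (not opp) -> no flip
Dir SW: first cell 'B' (not opp) -> no flip
Dir S: first cell '.' (not opp) -> no flip
Dir SE: first cell '.' (not opp) -> no flip
All flips: (3,4)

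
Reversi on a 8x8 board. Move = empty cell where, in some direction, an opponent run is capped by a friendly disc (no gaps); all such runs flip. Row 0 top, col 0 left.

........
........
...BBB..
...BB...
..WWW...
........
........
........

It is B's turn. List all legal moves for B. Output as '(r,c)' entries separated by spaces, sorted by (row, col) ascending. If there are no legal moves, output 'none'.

Answer: (5,1) (5,2) (5,3) (5,4) (5,5)

Derivation:
(3,1): no bracket -> illegal
(3,2): no bracket -> illegal
(3,5): no bracket -> illegal
(4,1): no bracket -> illegal
(4,5): no bracket -> illegal
(5,1): flips 1 -> legal
(5,2): flips 1 -> legal
(5,3): flips 1 -> legal
(5,4): flips 1 -> legal
(5,5): flips 1 -> legal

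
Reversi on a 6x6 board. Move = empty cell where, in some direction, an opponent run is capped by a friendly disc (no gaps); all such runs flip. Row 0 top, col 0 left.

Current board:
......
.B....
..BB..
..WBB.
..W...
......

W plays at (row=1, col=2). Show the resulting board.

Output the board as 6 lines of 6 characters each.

Answer: ......
.BW...
..WB..
..WBB.
..W...
......

Derivation:
Place W at (1,2); scan 8 dirs for brackets.
Dir NW: first cell '.' (not opp) -> no flip
Dir N: first cell '.' (not opp) -> no flip
Dir NE: first cell '.' (not opp) -> no flip
Dir W: opp run (1,1), next='.' -> no flip
Dir E: first cell '.' (not opp) -> no flip
Dir SW: first cell '.' (not opp) -> no flip
Dir S: opp run (2,2) capped by W -> flip
Dir SE: opp run (2,3) (3,4), next='.' -> no flip
All flips: (2,2)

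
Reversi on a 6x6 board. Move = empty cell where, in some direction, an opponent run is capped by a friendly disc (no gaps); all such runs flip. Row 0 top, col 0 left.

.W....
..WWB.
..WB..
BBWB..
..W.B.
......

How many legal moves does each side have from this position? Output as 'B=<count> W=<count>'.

Answer: B=7 W=8

Derivation:
-- B to move --
(0,0): no bracket -> illegal
(0,2): no bracket -> illegal
(0,3): flips 1 -> legal
(0,4): flips 2 -> legal
(1,0): no bracket -> illegal
(1,1): flips 3 -> legal
(2,1): flips 1 -> legal
(2,4): no bracket -> illegal
(4,1): flips 1 -> legal
(4,3): no bracket -> illegal
(5,1): flips 1 -> legal
(5,2): no bracket -> illegal
(5,3): flips 1 -> legal
B mobility = 7
-- W to move --
(0,3): no bracket -> illegal
(0,4): no bracket -> illegal
(0,5): flips 2 -> legal
(1,5): flips 1 -> legal
(2,0): flips 1 -> legal
(2,1): no bracket -> illegal
(2,4): flips 2 -> legal
(2,5): no bracket -> illegal
(3,4): flips 2 -> legal
(3,5): no bracket -> illegal
(4,0): flips 1 -> legal
(4,1): no bracket -> illegal
(4,3): flips 2 -> legal
(4,5): no bracket -> illegal
(5,3): no bracket -> illegal
(5,4): no bracket -> illegal
(5,5): flips 2 -> legal
W mobility = 8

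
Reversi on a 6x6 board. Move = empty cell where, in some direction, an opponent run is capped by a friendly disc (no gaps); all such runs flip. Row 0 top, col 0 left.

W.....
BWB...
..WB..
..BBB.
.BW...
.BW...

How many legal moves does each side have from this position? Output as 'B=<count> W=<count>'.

Answer: B=3 W=8

Derivation:
-- B to move --
(0,1): no bracket -> illegal
(0,2): no bracket -> illegal
(1,3): no bracket -> illegal
(2,0): no bracket -> illegal
(2,1): flips 1 -> legal
(3,1): no bracket -> illegal
(4,3): flips 1 -> legal
(5,3): flips 1 -> legal
B mobility = 3
-- W to move --
(0,1): no bracket -> illegal
(0,2): flips 1 -> legal
(0,3): no bracket -> illegal
(1,3): flips 1 -> legal
(1,4): no bracket -> illegal
(2,0): flips 1 -> legal
(2,1): no bracket -> illegal
(2,4): flips 2 -> legal
(2,5): no bracket -> illegal
(3,0): flips 1 -> legal
(3,1): no bracket -> illegal
(3,5): no bracket -> illegal
(4,0): flips 1 -> legal
(4,3): no bracket -> illegal
(4,4): flips 1 -> legal
(4,5): no bracket -> illegal
(5,0): flips 1 -> legal
W mobility = 8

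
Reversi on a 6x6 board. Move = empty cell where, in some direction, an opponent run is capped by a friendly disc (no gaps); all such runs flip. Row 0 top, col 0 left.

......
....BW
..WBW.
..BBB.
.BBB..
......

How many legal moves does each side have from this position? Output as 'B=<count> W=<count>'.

-- B to move --
(0,4): no bracket -> illegal
(0,5): no bracket -> illegal
(1,1): flips 1 -> legal
(1,2): flips 1 -> legal
(1,3): no bracket -> illegal
(2,1): flips 1 -> legal
(2,5): flips 1 -> legal
(3,1): no bracket -> illegal
(3,5): no bracket -> illegal
B mobility = 4
-- W to move --
(0,3): no bracket -> illegal
(0,4): flips 1 -> legal
(0,5): no bracket -> illegal
(1,2): no bracket -> illegal
(1,3): flips 1 -> legal
(2,1): no bracket -> illegal
(2,5): no bracket -> illegal
(3,0): no bracket -> illegal
(3,1): no bracket -> illegal
(3,5): no bracket -> illegal
(4,0): no bracket -> illegal
(4,4): flips 2 -> legal
(4,5): no bracket -> illegal
(5,0): no bracket -> illegal
(5,1): flips 2 -> legal
(5,2): flips 2 -> legal
(5,3): no bracket -> illegal
(5,4): no bracket -> illegal
W mobility = 5

Answer: B=4 W=5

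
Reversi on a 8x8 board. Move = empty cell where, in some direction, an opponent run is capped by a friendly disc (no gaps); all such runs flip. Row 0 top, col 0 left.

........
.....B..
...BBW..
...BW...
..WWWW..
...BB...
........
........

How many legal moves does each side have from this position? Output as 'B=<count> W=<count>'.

-- B to move --
(1,4): no bracket -> illegal
(1,6): no bracket -> illegal
(2,6): flips 1 -> legal
(3,1): flips 1 -> legal
(3,2): flips 1 -> legal
(3,5): flips 3 -> legal
(3,6): flips 1 -> legal
(4,1): no bracket -> illegal
(4,6): no bracket -> illegal
(5,1): flips 1 -> legal
(5,2): no bracket -> illegal
(5,5): flips 1 -> legal
(5,6): flips 2 -> legal
B mobility = 8
-- W to move --
(0,4): no bracket -> illegal
(0,5): flips 1 -> legal
(0,6): flips 3 -> legal
(1,2): flips 1 -> legal
(1,3): flips 2 -> legal
(1,4): flips 1 -> legal
(1,6): no bracket -> illegal
(2,2): flips 3 -> legal
(2,6): no bracket -> illegal
(3,2): flips 1 -> legal
(3,5): no bracket -> illegal
(5,2): no bracket -> illegal
(5,5): no bracket -> illegal
(6,2): flips 1 -> legal
(6,3): flips 2 -> legal
(6,4): flips 2 -> legal
(6,5): flips 1 -> legal
W mobility = 11

Answer: B=8 W=11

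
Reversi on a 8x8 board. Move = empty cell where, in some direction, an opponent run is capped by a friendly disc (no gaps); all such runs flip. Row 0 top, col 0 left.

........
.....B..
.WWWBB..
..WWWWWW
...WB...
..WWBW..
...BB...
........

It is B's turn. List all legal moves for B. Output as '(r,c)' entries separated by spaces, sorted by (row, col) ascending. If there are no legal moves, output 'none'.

Answer: (1,0) (1,1) (1,3) (2,0) (2,6) (4,1) (4,2) (4,5) (4,6) (4,7) (5,1) (5,6) (6,1) (6,2) (6,6)

Derivation:
(1,0): flips 3 -> legal
(1,1): flips 2 -> legal
(1,2): no bracket -> illegal
(1,3): flips 4 -> legal
(1,4): no bracket -> illegal
(2,0): flips 3 -> legal
(2,6): flips 1 -> legal
(2,7): no bracket -> illegal
(3,0): no bracket -> illegal
(3,1): no bracket -> illegal
(4,1): flips 1 -> legal
(4,2): flips 3 -> legal
(4,5): flips 1 -> legal
(4,6): flips 2 -> legal
(4,7): flips 1 -> legal
(5,1): flips 2 -> legal
(5,6): flips 1 -> legal
(6,1): flips 3 -> legal
(6,2): flips 1 -> legal
(6,5): no bracket -> illegal
(6,6): flips 1 -> legal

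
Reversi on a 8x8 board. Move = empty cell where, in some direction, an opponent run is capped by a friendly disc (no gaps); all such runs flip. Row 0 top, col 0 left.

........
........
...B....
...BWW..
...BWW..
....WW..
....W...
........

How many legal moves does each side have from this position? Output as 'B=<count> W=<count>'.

-- B to move --
(2,4): no bracket -> illegal
(2,5): flips 1 -> legal
(2,6): no bracket -> illegal
(3,6): flips 2 -> legal
(4,6): flips 2 -> legal
(5,3): no bracket -> illegal
(5,6): flips 2 -> legal
(6,3): no bracket -> illegal
(6,5): flips 1 -> legal
(6,6): flips 2 -> legal
(7,3): no bracket -> illegal
(7,4): no bracket -> illegal
(7,5): no bracket -> illegal
B mobility = 6
-- W to move --
(1,2): flips 1 -> legal
(1,3): no bracket -> illegal
(1,4): no bracket -> illegal
(2,2): flips 1 -> legal
(2,4): no bracket -> illegal
(3,2): flips 2 -> legal
(4,2): flips 1 -> legal
(5,2): flips 1 -> legal
(5,3): no bracket -> illegal
W mobility = 5

Answer: B=6 W=5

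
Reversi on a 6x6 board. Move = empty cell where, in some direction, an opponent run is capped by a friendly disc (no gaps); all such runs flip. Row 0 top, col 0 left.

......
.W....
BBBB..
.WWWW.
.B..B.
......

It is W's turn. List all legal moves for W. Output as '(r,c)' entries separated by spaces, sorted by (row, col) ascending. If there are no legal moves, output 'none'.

(1,0): flips 1 -> legal
(1,2): flips 2 -> legal
(1,3): flips 2 -> legal
(1,4): flips 1 -> legal
(2,4): no bracket -> illegal
(3,0): no bracket -> illegal
(3,5): no bracket -> illegal
(4,0): no bracket -> illegal
(4,2): no bracket -> illegal
(4,3): no bracket -> illegal
(4,5): no bracket -> illegal
(5,0): flips 1 -> legal
(5,1): flips 1 -> legal
(5,2): no bracket -> illegal
(5,3): no bracket -> illegal
(5,4): flips 1 -> legal
(5,5): flips 1 -> legal

Answer: (1,0) (1,2) (1,3) (1,4) (5,0) (5,1) (5,4) (5,5)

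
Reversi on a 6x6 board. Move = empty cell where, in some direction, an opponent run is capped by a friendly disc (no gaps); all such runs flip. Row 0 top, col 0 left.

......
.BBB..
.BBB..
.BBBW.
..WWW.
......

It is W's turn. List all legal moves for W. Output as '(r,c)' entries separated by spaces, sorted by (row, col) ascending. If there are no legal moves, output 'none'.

(0,0): flips 3 -> legal
(0,1): flips 2 -> legal
(0,2): flips 3 -> legal
(0,3): flips 3 -> legal
(0,4): no bracket -> illegal
(1,0): flips 2 -> legal
(1,4): no bracket -> illegal
(2,0): flips 1 -> legal
(2,4): flips 1 -> legal
(3,0): flips 3 -> legal
(4,0): no bracket -> illegal
(4,1): no bracket -> illegal

Answer: (0,0) (0,1) (0,2) (0,3) (1,0) (2,0) (2,4) (3,0)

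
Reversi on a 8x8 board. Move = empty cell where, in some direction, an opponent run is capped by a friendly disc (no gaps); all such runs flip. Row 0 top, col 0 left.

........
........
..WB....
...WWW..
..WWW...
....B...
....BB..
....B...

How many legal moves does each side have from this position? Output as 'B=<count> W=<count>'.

-- B to move --
(1,1): no bracket -> illegal
(1,2): no bracket -> illegal
(1,3): no bracket -> illegal
(2,1): flips 1 -> legal
(2,4): flips 2 -> legal
(2,5): no bracket -> illegal
(2,6): no bracket -> illegal
(3,1): no bracket -> illegal
(3,2): flips 1 -> legal
(3,6): no bracket -> illegal
(4,1): no bracket -> illegal
(4,5): flips 1 -> legal
(4,6): no bracket -> illegal
(5,1): no bracket -> illegal
(5,2): no bracket -> illegal
(5,3): flips 2 -> legal
(5,5): no bracket -> illegal
B mobility = 5
-- W to move --
(1,2): flips 1 -> legal
(1,3): flips 1 -> legal
(1,4): no bracket -> illegal
(2,4): flips 1 -> legal
(3,2): no bracket -> illegal
(4,5): no bracket -> illegal
(5,3): no bracket -> illegal
(5,5): no bracket -> illegal
(5,6): no bracket -> illegal
(6,3): no bracket -> illegal
(6,6): no bracket -> illegal
(7,3): no bracket -> illegal
(7,5): no bracket -> illegal
(7,6): flips 2 -> legal
W mobility = 4

Answer: B=5 W=4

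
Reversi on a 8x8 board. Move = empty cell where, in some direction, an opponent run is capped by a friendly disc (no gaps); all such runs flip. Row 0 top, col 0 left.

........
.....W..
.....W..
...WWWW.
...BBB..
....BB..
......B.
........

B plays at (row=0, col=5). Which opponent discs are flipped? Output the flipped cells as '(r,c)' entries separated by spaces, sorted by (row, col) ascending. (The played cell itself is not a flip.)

Answer: (1,5) (2,5) (3,5)

Derivation:
Dir NW: edge -> no flip
Dir N: edge -> no flip
Dir NE: edge -> no flip
Dir W: first cell '.' (not opp) -> no flip
Dir E: first cell '.' (not opp) -> no flip
Dir SW: first cell '.' (not opp) -> no flip
Dir S: opp run (1,5) (2,5) (3,5) capped by B -> flip
Dir SE: first cell '.' (not opp) -> no flip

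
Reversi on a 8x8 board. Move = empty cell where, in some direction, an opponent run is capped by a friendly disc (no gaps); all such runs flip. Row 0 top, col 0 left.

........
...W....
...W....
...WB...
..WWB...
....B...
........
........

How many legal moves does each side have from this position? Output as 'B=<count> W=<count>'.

Answer: B=5 W=5

Derivation:
-- B to move --
(0,2): no bracket -> illegal
(0,3): no bracket -> illegal
(0,4): no bracket -> illegal
(1,2): flips 1 -> legal
(1,4): no bracket -> illegal
(2,2): flips 1 -> legal
(2,4): no bracket -> illegal
(3,1): no bracket -> illegal
(3,2): flips 2 -> legal
(4,1): flips 2 -> legal
(5,1): no bracket -> illegal
(5,2): flips 1 -> legal
(5,3): no bracket -> illegal
B mobility = 5
-- W to move --
(2,4): no bracket -> illegal
(2,5): flips 1 -> legal
(3,5): flips 1 -> legal
(4,5): flips 2 -> legal
(5,3): no bracket -> illegal
(5,5): flips 1 -> legal
(6,3): no bracket -> illegal
(6,4): no bracket -> illegal
(6,5): flips 1 -> legal
W mobility = 5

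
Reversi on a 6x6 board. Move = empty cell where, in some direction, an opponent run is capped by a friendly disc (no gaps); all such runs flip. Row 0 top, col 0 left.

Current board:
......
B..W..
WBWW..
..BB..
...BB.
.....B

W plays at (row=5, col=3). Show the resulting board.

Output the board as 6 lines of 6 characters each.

Answer: ......
B..W..
WBWW..
..BW..
...WB.
...W.B

Derivation:
Place W at (5,3); scan 8 dirs for brackets.
Dir NW: first cell '.' (not opp) -> no flip
Dir N: opp run (4,3) (3,3) capped by W -> flip
Dir NE: opp run (4,4), next='.' -> no flip
Dir W: first cell '.' (not opp) -> no flip
Dir E: first cell '.' (not opp) -> no flip
Dir SW: edge -> no flip
Dir S: edge -> no flip
Dir SE: edge -> no flip
All flips: (3,3) (4,3)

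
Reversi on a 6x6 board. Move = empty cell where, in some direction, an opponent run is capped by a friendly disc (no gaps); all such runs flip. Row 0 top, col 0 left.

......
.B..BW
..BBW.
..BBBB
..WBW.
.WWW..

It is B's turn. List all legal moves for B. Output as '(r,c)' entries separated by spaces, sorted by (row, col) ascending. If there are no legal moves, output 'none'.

Answer: (1,3) (2,5) (4,1) (4,5) (5,4) (5,5)

Derivation:
(0,4): no bracket -> illegal
(0,5): no bracket -> illegal
(1,3): flips 1 -> legal
(2,5): flips 1 -> legal
(3,1): no bracket -> illegal
(4,0): no bracket -> illegal
(4,1): flips 1 -> legal
(4,5): flips 1 -> legal
(5,0): no bracket -> illegal
(5,4): flips 1 -> legal
(5,5): flips 1 -> legal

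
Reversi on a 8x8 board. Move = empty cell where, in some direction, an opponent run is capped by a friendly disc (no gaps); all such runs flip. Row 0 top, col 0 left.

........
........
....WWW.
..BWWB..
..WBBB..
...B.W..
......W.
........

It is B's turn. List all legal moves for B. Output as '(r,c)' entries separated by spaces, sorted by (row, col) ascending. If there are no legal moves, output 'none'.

(1,3): flips 1 -> legal
(1,4): flips 2 -> legal
(1,5): flips 1 -> legal
(1,6): flips 2 -> legal
(1,7): flips 1 -> legal
(2,2): flips 1 -> legal
(2,3): flips 2 -> legal
(2,7): no bracket -> illegal
(3,1): flips 1 -> legal
(3,6): no bracket -> illegal
(3,7): no bracket -> illegal
(4,1): flips 1 -> legal
(4,6): no bracket -> illegal
(5,1): no bracket -> illegal
(5,2): flips 1 -> legal
(5,4): no bracket -> illegal
(5,6): no bracket -> illegal
(5,7): no bracket -> illegal
(6,4): no bracket -> illegal
(6,5): flips 1 -> legal
(6,7): no bracket -> illegal
(7,5): no bracket -> illegal
(7,6): no bracket -> illegal
(7,7): flips 2 -> legal

Answer: (1,3) (1,4) (1,5) (1,6) (1,7) (2,2) (2,3) (3,1) (4,1) (5,2) (6,5) (7,7)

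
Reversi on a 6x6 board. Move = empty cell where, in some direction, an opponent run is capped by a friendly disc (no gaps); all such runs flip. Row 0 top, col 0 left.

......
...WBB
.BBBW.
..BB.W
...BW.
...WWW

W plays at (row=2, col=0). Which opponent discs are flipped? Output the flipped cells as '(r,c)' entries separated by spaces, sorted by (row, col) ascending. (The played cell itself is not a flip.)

Dir NW: edge -> no flip
Dir N: first cell '.' (not opp) -> no flip
Dir NE: first cell '.' (not opp) -> no flip
Dir W: edge -> no flip
Dir E: opp run (2,1) (2,2) (2,3) capped by W -> flip
Dir SW: edge -> no flip
Dir S: first cell '.' (not opp) -> no flip
Dir SE: first cell '.' (not opp) -> no flip

Answer: (2,1) (2,2) (2,3)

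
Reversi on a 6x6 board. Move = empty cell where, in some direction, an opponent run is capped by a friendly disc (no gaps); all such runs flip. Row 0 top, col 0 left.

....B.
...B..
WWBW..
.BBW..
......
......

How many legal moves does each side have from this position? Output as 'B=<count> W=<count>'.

-- B to move --
(1,0): flips 1 -> legal
(1,1): flips 1 -> legal
(1,2): no bracket -> illegal
(1,4): flips 1 -> legal
(2,4): flips 1 -> legal
(3,0): no bracket -> illegal
(3,4): flips 1 -> legal
(4,2): no bracket -> illegal
(4,3): flips 2 -> legal
(4,4): flips 1 -> legal
B mobility = 7
-- W to move --
(0,2): no bracket -> illegal
(0,3): flips 1 -> legal
(0,5): no bracket -> illegal
(1,1): flips 1 -> legal
(1,2): no bracket -> illegal
(1,4): no bracket -> illegal
(1,5): no bracket -> illegal
(2,4): no bracket -> illegal
(3,0): flips 2 -> legal
(4,0): no bracket -> illegal
(4,1): flips 2 -> legal
(4,2): flips 1 -> legal
(4,3): flips 1 -> legal
W mobility = 6

Answer: B=7 W=6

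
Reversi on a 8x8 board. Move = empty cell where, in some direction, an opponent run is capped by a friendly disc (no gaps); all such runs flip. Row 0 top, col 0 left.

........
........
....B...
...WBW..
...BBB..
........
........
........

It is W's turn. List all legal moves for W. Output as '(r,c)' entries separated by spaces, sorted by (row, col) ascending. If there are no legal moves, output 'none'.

Answer: (1,3) (1,5) (5,3) (5,5)

Derivation:
(1,3): flips 1 -> legal
(1,4): no bracket -> illegal
(1,5): flips 1 -> legal
(2,3): no bracket -> illegal
(2,5): no bracket -> illegal
(3,2): no bracket -> illegal
(3,6): no bracket -> illegal
(4,2): no bracket -> illegal
(4,6): no bracket -> illegal
(5,2): no bracket -> illegal
(5,3): flips 2 -> legal
(5,4): no bracket -> illegal
(5,5): flips 2 -> legal
(5,6): no bracket -> illegal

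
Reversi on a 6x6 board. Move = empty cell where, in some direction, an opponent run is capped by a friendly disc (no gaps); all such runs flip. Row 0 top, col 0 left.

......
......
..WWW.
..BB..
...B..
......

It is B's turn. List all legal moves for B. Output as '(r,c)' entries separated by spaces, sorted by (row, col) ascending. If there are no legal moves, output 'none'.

Answer: (1,1) (1,2) (1,3) (1,4) (1,5)

Derivation:
(1,1): flips 1 -> legal
(1,2): flips 1 -> legal
(1,3): flips 1 -> legal
(1,4): flips 1 -> legal
(1,5): flips 1 -> legal
(2,1): no bracket -> illegal
(2,5): no bracket -> illegal
(3,1): no bracket -> illegal
(3,4): no bracket -> illegal
(3,5): no bracket -> illegal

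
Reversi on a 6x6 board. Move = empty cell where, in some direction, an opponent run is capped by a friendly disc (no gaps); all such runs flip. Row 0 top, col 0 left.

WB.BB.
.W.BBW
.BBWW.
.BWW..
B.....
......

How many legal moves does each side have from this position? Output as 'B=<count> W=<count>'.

-- B to move --
(0,2): no bracket -> illegal
(0,5): no bracket -> illegal
(1,0): no bracket -> illegal
(1,2): no bracket -> illegal
(2,0): no bracket -> illegal
(2,5): flips 2 -> legal
(3,4): flips 3 -> legal
(3,5): flips 1 -> legal
(4,1): flips 2 -> legal
(4,2): flips 1 -> legal
(4,3): flips 3 -> legal
(4,4): flips 1 -> legal
B mobility = 7
-- W to move --
(0,2): flips 2 -> legal
(0,5): flips 1 -> legal
(1,0): flips 1 -> legal
(1,2): flips 3 -> legal
(2,0): flips 2 -> legal
(2,5): no bracket -> illegal
(3,0): flips 1 -> legal
(4,1): flips 2 -> legal
(4,2): no bracket -> illegal
(5,0): no bracket -> illegal
(5,1): no bracket -> illegal
W mobility = 7

Answer: B=7 W=7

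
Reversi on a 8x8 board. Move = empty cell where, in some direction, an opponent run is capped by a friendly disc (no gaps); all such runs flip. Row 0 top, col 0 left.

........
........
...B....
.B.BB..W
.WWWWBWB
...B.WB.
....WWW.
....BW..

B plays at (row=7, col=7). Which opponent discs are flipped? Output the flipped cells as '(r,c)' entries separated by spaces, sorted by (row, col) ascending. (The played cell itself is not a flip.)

Dir NW: opp run (6,6) (5,5) (4,4) capped by B -> flip
Dir N: first cell '.' (not opp) -> no flip
Dir NE: edge -> no flip
Dir W: first cell '.' (not opp) -> no flip
Dir E: edge -> no flip
Dir SW: edge -> no flip
Dir S: edge -> no flip
Dir SE: edge -> no flip

Answer: (4,4) (5,5) (6,6)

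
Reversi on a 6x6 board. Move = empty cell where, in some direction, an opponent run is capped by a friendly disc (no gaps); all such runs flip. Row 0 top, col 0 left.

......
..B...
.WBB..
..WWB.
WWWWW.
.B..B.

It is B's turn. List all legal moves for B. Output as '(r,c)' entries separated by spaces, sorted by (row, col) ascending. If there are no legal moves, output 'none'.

(1,0): flips 3 -> legal
(1,1): no bracket -> illegal
(2,0): flips 1 -> legal
(2,4): flips 2 -> legal
(3,0): flips 1 -> legal
(3,1): flips 3 -> legal
(3,5): no bracket -> illegal
(4,5): no bracket -> illegal
(5,0): flips 2 -> legal
(5,2): flips 3 -> legal
(5,3): flips 2 -> legal
(5,5): flips 2 -> legal

Answer: (1,0) (2,0) (2,4) (3,0) (3,1) (5,0) (5,2) (5,3) (5,5)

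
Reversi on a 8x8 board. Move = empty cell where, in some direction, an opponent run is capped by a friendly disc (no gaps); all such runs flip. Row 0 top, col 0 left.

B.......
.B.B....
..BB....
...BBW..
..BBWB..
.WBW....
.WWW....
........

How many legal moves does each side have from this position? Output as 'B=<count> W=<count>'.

Answer: B=11 W=8

Derivation:
-- B to move --
(2,4): no bracket -> illegal
(2,5): flips 1 -> legal
(2,6): no bracket -> illegal
(3,6): flips 1 -> legal
(4,0): no bracket -> illegal
(4,1): no bracket -> illegal
(4,6): no bracket -> illegal
(5,0): flips 1 -> legal
(5,4): flips 2 -> legal
(5,5): flips 1 -> legal
(6,0): flips 1 -> legal
(6,4): flips 1 -> legal
(7,0): flips 1 -> legal
(7,1): no bracket -> illegal
(7,2): flips 1 -> legal
(7,3): flips 2 -> legal
(7,4): flips 1 -> legal
B mobility = 11
-- W to move --
(0,1): no bracket -> illegal
(0,2): no bracket -> illegal
(0,3): flips 4 -> legal
(0,4): no bracket -> illegal
(1,0): no bracket -> illegal
(1,2): no bracket -> illegal
(1,4): no bracket -> illegal
(2,0): no bracket -> illegal
(2,1): no bracket -> illegal
(2,4): flips 3 -> legal
(2,5): flips 3 -> legal
(3,1): flips 1 -> legal
(3,2): flips 4 -> legal
(3,6): no bracket -> illegal
(4,1): flips 3 -> legal
(4,6): flips 1 -> legal
(5,4): no bracket -> illegal
(5,5): flips 1 -> legal
(5,6): no bracket -> illegal
W mobility = 8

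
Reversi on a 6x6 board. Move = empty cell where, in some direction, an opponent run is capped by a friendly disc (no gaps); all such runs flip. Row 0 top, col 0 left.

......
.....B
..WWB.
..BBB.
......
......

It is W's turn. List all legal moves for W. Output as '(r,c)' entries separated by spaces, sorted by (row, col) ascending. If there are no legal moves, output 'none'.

Answer: (2,5) (4,1) (4,2) (4,3) (4,4) (4,5)

Derivation:
(0,4): no bracket -> illegal
(0,5): no bracket -> illegal
(1,3): no bracket -> illegal
(1,4): no bracket -> illegal
(2,1): no bracket -> illegal
(2,5): flips 1 -> legal
(3,1): no bracket -> illegal
(3,5): no bracket -> illegal
(4,1): flips 1 -> legal
(4,2): flips 1 -> legal
(4,3): flips 1 -> legal
(4,4): flips 1 -> legal
(4,5): flips 1 -> legal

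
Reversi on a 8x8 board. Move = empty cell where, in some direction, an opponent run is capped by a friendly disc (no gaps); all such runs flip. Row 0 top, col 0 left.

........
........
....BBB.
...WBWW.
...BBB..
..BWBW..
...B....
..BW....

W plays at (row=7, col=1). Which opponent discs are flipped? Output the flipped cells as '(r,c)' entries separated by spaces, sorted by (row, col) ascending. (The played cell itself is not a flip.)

Dir NW: first cell '.' (not opp) -> no flip
Dir N: first cell '.' (not opp) -> no flip
Dir NE: first cell '.' (not opp) -> no flip
Dir W: first cell '.' (not opp) -> no flip
Dir E: opp run (7,2) capped by W -> flip
Dir SW: edge -> no flip
Dir S: edge -> no flip
Dir SE: edge -> no flip

Answer: (7,2)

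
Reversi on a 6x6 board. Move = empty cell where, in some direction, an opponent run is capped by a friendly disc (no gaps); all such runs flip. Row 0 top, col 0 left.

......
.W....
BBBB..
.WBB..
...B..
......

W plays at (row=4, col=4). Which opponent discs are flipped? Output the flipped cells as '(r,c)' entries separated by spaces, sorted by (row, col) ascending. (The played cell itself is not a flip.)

Dir NW: opp run (3,3) (2,2) capped by W -> flip
Dir N: first cell '.' (not opp) -> no flip
Dir NE: first cell '.' (not opp) -> no flip
Dir W: opp run (4,3), next='.' -> no flip
Dir E: first cell '.' (not opp) -> no flip
Dir SW: first cell '.' (not opp) -> no flip
Dir S: first cell '.' (not opp) -> no flip
Dir SE: first cell '.' (not opp) -> no flip

Answer: (2,2) (3,3)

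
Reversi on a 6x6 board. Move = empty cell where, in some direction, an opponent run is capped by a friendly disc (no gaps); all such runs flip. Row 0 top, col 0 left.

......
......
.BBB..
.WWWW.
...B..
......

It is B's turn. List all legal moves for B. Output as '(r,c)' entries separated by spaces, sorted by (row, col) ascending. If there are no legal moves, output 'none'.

(2,0): no bracket -> illegal
(2,4): no bracket -> illegal
(2,5): flips 1 -> legal
(3,0): no bracket -> illegal
(3,5): no bracket -> illegal
(4,0): flips 1 -> legal
(4,1): flips 2 -> legal
(4,2): flips 1 -> legal
(4,4): flips 1 -> legal
(4,5): flips 1 -> legal

Answer: (2,5) (4,0) (4,1) (4,2) (4,4) (4,5)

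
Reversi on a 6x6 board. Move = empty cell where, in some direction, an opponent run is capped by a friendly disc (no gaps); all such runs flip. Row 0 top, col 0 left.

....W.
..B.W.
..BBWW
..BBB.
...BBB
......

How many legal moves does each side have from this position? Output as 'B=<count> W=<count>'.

Answer: B=2 W=5

Derivation:
-- B to move --
(0,3): no bracket -> illegal
(0,5): flips 1 -> legal
(1,3): no bracket -> illegal
(1,5): flips 1 -> legal
(3,5): no bracket -> illegal
B mobility = 2
-- W to move --
(0,1): no bracket -> illegal
(0,2): no bracket -> illegal
(0,3): no bracket -> illegal
(1,1): no bracket -> illegal
(1,3): no bracket -> illegal
(2,1): flips 2 -> legal
(3,1): no bracket -> illegal
(3,5): no bracket -> illegal
(4,1): flips 2 -> legal
(4,2): flips 1 -> legal
(5,2): flips 2 -> legal
(5,3): no bracket -> illegal
(5,4): flips 2 -> legal
(5,5): no bracket -> illegal
W mobility = 5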